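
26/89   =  26/89 = 0.29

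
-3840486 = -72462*53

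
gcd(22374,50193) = 99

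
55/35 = 1+ 4/7 = 1.57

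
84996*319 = 27113724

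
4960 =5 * 992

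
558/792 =31/44  =  0.70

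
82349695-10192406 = 72157289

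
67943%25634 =16675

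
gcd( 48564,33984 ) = 36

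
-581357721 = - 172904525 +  - 408453196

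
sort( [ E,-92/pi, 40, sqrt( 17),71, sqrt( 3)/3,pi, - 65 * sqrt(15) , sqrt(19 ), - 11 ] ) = [- 65*sqrt( 15), - 92/pi, - 11, sqrt(3)/3, E, pi , sqrt( 17 ) , sqrt( 19), 40, 71]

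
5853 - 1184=4669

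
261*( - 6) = - 1566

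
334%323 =11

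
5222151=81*64471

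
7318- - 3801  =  11119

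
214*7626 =1631964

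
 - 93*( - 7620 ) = 708660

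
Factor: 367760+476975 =5^1*43^1* 3929^1 = 844735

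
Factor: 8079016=2^3*11^1*91807^1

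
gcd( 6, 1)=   1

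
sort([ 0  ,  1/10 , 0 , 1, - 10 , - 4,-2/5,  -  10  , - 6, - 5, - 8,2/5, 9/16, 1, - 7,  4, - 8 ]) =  [-10 ,  -  10,  -  8,-8,  -  7,-6,- 5,  -  4,  -  2/5,0  ,  0,1/10,2/5,9/16 , 1, 1,  4] 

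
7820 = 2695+5125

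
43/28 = 1 +15/28 = 1.54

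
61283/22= 2785+ 13/22 = 2785.59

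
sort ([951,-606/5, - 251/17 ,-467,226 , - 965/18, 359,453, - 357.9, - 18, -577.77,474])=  [ - 577.77, - 467,-357.9, - 606/5, -965/18, - 18, - 251/17,226,359,453,474, 951 ]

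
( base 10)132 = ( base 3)11220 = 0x84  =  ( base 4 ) 2010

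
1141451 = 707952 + 433499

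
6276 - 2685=3591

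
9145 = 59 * 155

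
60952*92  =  5607584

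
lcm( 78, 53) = 4134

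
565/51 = 11 + 4/51 = 11.08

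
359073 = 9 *39897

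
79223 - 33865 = 45358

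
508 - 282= 226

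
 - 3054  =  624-3678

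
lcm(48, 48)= 48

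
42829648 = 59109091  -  16279443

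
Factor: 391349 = 7^1*37^1*1511^1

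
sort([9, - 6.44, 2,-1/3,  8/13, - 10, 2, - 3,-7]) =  [ - 10, - 7 , - 6.44,-3 , - 1/3,8/13, 2,2, 9]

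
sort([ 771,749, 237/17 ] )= [ 237/17, 749,771]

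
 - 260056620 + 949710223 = 689653603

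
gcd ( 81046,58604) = 98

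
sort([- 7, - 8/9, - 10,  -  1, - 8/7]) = [- 10 ,- 7, - 8/7, - 1 , - 8/9 ] 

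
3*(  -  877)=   -2631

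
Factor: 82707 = 3^1* 19^1 * 1451^1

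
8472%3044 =2384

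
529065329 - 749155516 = -220090187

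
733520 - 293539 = 439981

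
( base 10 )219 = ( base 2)11011011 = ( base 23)9C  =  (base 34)6F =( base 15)e9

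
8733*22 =192126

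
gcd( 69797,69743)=1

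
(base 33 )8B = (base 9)335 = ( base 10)275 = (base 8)423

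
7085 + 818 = 7903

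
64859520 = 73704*880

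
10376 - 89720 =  - 79344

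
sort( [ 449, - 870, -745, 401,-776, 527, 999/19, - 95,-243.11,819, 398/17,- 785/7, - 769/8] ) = [ - 870, - 776, - 745, - 243.11,  -  785/7, -769/8, - 95,  398/17, 999/19, 401, 449,527, 819] 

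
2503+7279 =9782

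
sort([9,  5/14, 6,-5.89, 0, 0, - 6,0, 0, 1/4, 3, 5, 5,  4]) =[ -6,-5.89, 0, 0, 0,0,  1/4,  5/14,3,4, 5,5, 6,  9] 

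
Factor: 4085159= 13^1*314243^1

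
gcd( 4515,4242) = 21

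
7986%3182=1622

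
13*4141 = 53833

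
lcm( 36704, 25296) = 1871904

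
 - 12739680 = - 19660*648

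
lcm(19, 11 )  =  209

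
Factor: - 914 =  - 2^1*457^1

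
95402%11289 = 5090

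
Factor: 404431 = 404431^1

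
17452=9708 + 7744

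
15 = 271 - 256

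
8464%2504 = 952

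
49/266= 7/38= 0.18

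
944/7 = 944/7= 134.86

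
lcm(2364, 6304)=18912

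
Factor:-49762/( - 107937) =2^1*3^(-2)*67^( -1)*139^1 = 278/603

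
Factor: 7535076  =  2^2*3^1*23^2*1187^1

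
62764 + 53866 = 116630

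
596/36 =149/9 = 16.56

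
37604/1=37604 = 37604.00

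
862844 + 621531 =1484375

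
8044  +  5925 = 13969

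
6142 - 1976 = 4166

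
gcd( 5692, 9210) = 2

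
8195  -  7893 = 302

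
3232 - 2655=577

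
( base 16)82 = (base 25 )55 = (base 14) 94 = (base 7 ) 244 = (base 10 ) 130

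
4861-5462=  - 601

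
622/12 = 311/6 = 51.83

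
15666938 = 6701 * 2338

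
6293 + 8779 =15072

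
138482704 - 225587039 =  - 87104335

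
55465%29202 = 26263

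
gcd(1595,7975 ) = 1595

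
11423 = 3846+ 7577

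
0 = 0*(-9822 ) 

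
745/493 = 1 + 252/493 = 1.51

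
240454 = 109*2206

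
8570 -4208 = 4362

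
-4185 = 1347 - 5532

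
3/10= 3/10 = 0.30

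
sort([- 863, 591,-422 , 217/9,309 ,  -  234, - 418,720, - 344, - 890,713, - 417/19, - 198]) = [ - 890,  -  863,  -  422, - 418, - 344, - 234, - 198,-417/19, 217/9 , 309 , 591 , 713, 720]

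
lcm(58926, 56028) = 3417708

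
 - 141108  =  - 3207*44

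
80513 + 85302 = 165815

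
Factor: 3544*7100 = 2^5*5^2*71^1*443^1 = 25162400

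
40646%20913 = 19733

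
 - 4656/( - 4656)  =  1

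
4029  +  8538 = 12567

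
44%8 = 4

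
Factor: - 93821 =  - 7^1*13^1*1031^1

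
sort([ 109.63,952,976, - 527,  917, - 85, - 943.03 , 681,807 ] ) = [ -943.03 , - 527,-85, 109.63, 681, 807, 917 , 952, 976 ] 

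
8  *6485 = 51880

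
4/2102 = 2/1051 =0.00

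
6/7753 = 6/7753 = 0.00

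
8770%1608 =730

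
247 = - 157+404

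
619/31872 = 619/31872 = 0.02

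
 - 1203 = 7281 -8484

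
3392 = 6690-3298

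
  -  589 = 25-614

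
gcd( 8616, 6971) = 1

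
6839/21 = 325 + 2/3 = 325.67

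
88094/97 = 88094/97 = 908.19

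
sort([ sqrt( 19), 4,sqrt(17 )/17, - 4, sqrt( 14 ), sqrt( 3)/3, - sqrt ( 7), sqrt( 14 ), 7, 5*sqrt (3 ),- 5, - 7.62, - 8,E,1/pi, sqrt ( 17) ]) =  [ - 8 , - 7.62,-5, - 4, - sqrt ( 7 ), sqrt(17) /17, 1/pi , sqrt( 3) /3, E,sqrt(14 ), sqrt(14 ),  4 , sqrt( 17 ), sqrt(19 ), 7,  5 * sqrt( 3 ) ]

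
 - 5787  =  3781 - 9568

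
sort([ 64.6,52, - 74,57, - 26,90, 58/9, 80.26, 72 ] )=[-74, - 26,58/9,52,57,64.6,72,80.26,90]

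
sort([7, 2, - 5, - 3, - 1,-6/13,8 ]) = [- 5,  -  3, - 1,- 6/13,2,  7 , 8 ] 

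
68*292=19856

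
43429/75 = 43429/75 = 579.05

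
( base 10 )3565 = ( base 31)3m0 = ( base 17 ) c5c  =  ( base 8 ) 6755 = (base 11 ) 2751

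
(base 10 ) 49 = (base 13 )3A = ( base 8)61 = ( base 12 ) 41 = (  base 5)144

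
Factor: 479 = 479^1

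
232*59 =13688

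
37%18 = 1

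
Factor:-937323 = -3^2*104147^1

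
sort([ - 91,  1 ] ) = [ - 91 , 1]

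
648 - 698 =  - 50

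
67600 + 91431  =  159031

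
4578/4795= 654/685  =  0.95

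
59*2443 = 144137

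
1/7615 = 1/7615 =0.00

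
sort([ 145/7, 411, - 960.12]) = [-960.12, 145/7,411]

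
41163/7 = 5880 + 3/7 = 5880.43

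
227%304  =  227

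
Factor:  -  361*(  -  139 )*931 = 7^2 * 19^3*139^1 =46716649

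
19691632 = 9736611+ 9955021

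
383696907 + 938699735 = 1322396642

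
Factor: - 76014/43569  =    -  2^1*41^1*47^(-1) = - 82/47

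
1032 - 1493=  -  461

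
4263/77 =55 + 4/11 = 55.36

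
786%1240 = 786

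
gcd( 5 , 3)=1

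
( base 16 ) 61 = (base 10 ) 97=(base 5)342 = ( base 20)4h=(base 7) 166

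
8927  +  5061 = 13988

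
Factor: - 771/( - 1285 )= 3/5= 3^1 * 5^ ( - 1)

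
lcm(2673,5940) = 53460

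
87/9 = 29/3= 9.67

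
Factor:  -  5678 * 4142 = - 23518276=-2^2*17^1 * 19^1*109^1*167^1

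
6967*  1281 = 8924727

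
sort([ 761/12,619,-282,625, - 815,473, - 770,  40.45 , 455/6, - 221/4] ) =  [ - 815,- 770, - 282, - 221/4,40.45,761/12,  455/6, 473,619,625] 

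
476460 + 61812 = 538272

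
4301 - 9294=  - 4993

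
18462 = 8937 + 9525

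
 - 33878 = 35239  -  69117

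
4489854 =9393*478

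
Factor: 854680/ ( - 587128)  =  -115/79 = - 5^1*23^1* 79^( - 1)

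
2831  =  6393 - 3562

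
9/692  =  9/692 = 0.01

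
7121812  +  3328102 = 10449914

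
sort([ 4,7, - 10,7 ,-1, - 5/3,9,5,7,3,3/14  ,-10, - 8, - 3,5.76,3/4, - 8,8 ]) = [-10, - 10, - 8,-8,-3,-5/3,-1,  3/14,3/4, 3, 4,5,  5.76,7, 7,7,8,9 ] 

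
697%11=4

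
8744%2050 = 544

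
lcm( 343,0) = 0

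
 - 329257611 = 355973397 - 685231008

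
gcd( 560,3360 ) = 560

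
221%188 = 33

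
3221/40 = 80+21/40 =80.53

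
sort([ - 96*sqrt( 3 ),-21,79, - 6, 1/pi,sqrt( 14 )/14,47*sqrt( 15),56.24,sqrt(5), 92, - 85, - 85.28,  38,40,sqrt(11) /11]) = [ - 96*sqrt(3),  -  85.28, -85 , - 21,  -  6,sqrt(14)/14, sqrt(11 )/11, 1/pi,sqrt(5 ),38, 40,  56.24,79,92,47 * sqrt(15) ]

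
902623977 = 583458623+319165354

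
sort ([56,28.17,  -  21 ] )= [ - 21,  28.17, 56] 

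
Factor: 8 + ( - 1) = 7 = 7^1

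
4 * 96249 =384996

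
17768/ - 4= - 4442/1  =  - 4442.00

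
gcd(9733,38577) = 1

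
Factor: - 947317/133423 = - 7^2*23^( - 1 )*5801^( - 1 ) * 19333^1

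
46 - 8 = 38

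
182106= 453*402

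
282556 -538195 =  - 255639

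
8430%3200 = 2030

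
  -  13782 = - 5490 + -8292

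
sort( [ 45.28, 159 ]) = [ 45.28, 159] 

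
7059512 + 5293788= 12353300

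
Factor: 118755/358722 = 145/438 = 2^( - 1)*3^(-1 )*5^1 * 29^1*73^(-1 ) 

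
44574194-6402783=38171411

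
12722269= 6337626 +6384643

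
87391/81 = 1078 + 73/81 = 1078.90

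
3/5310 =1/1770 =0.00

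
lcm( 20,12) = 60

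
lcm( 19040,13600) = 95200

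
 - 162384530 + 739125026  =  576740496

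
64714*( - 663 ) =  - 42905382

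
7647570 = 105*72834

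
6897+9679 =16576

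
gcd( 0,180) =180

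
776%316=144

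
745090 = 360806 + 384284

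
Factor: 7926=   2^1 * 3^1*1321^1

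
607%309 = 298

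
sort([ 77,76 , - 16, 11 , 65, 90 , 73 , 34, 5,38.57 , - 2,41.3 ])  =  [-16, - 2, 5 , 11,34, 38.57 , 41.3,65 , 73, 76, 77 , 90]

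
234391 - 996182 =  - 761791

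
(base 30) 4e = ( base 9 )158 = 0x86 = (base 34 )3w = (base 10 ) 134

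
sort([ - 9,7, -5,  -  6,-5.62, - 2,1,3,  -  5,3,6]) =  [ -9, -6, -5.62 , - 5, - 5, - 2,  1, 3,3,6,7] 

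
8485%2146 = 2047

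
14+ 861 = 875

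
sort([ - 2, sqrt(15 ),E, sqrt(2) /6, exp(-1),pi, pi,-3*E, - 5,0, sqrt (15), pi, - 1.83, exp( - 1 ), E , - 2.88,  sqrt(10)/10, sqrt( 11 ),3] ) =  [-3 *E , - 5,-2.88 ,-2, - 1.83,0, sqrt ( 2)/6, sqrt(10 ) /10,  exp(-1) , exp( - 1), E,E,3,pi, pi,pi, sqrt(11 ) , sqrt(15 ) , sqrt( 15)] 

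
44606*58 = 2587148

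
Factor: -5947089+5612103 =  - 334986 =-2^1*3^1*31^1*1801^1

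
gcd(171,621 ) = 9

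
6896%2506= 1884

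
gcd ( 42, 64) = 2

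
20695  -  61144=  - 40449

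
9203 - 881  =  8322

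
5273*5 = 26365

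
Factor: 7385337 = 3^4*73^1 * 1249^1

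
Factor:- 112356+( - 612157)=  - 724513^1 = -724513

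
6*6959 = 41754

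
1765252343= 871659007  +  893593336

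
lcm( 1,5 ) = 5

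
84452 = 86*982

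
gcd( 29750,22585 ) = 5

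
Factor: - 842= - 2^1 * 421^1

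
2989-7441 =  - 4452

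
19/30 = 19/30 = 0.63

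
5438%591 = 119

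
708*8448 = 5981184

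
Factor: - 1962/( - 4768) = 2^( - 4)*3^2*109^1*149^( - 1) = 981/2384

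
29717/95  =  312  +  77/95  =  312.81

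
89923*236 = 21221828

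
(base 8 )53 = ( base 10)43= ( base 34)19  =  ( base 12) 37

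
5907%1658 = 933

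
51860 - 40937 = 10923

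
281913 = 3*93971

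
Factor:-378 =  - 2^1*3^3*7^1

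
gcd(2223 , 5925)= 3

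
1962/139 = 14 + 16/139 = 14.12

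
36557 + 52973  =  89530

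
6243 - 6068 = 175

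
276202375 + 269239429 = 545441804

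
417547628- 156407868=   261139760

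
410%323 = 87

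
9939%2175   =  1239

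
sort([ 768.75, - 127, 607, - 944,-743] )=[-944,-743,-127, 607, 768.75 ] 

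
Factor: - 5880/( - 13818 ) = 2^2*5^1 *47^( - 1 ) = 20/47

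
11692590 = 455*25698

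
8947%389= 0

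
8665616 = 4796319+3869297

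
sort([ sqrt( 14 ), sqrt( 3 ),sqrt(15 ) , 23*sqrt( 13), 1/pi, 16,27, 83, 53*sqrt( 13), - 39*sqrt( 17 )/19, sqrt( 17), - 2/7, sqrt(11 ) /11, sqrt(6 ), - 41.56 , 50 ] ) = [ - 41.56, - 39*sqrt(17 )/19, - 2/7, sqrt( 11)/11,1/pi, sqrt( 3) , sqrt( 6 ),sqrt( 14 ), sqrt( 15),sqrt( 17 ), 16 , 27, 50,23*sqrt( 13),83, 53*sqrt(13 ) ] 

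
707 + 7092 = 7799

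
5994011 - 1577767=4416244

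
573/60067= 573/60067=0.01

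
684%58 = 46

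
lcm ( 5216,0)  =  0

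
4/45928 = 1/11482 = 0.00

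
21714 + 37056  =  58770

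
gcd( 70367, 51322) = 1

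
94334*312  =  29432208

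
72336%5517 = 615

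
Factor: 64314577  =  64314577^1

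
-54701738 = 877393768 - 932095506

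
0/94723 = 0= 0.00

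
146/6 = 24 + 1/3 = 24.33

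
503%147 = 62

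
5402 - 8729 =-3327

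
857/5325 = 857/5325 = 0.16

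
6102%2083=1936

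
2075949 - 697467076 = - 695391127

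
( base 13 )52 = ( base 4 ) 1003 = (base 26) 2F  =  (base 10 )67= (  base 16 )43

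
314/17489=314/17489 = 0.02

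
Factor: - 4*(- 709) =2836 =2^2*709^1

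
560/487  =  560/487 = 1.15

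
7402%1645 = 822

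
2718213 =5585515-2867302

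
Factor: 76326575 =5^2*13^1*234851^1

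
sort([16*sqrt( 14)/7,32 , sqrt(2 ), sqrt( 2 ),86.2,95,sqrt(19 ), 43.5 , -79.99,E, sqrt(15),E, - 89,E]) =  [ - 89, - 79.99, sqrt(2),sqrt( 2 ), E,E, E,sqrt(15 ), sqrt( 19 ) , 16*sqrt(14)/7 , 32, 43.5,86.2,95 ]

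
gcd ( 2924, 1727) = 1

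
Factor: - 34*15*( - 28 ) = 2^3 * 3^1*5^1*7^1*17^1=14280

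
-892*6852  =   - 6111984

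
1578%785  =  8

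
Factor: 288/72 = 2^2 = 4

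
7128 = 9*792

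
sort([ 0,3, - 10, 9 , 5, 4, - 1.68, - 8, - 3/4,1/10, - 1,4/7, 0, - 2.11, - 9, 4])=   [ - 10, - 9, - 8, - 2.11,-1.68, - 1,-3/4,0,0,1/10, 4/7, 3,4, 4 , 5, 9] 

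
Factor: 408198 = 2^1*3^1 * 7^1*9719^1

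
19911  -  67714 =-47803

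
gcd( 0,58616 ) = 58616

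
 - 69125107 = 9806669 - 78931776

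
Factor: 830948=2^2  *293^1* 709^1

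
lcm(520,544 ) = 35360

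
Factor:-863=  - 863^1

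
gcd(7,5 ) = 1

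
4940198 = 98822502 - 93882304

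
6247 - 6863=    - 616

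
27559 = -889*( - 31)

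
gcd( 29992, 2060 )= 4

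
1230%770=460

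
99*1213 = 120087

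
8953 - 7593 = 1360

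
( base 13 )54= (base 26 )2H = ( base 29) 2b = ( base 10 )69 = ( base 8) 105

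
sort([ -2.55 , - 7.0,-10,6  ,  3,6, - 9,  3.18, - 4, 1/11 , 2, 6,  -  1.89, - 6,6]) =[ - 10,-9, - 7.0, - 6, - 4, - 2.55,  -  1.89 , 1/11,  2,  3,  3.18,  6, 6, 6,6]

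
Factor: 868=2^2*7^1 * 31^1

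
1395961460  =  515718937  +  880242523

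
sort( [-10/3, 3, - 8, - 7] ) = [- 8, - 7,-10/3,3 ] 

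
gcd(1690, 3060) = 10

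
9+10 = 19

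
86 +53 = 139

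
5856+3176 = 9032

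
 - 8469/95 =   -  90 + 81/95=- 89.15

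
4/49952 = 1/12488 = 0.00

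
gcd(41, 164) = 41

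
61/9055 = 61/9055 = 0.01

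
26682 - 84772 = - 58090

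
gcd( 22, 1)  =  1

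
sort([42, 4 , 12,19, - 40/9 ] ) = [ - 40/9,4,12,19, 42] 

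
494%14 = 4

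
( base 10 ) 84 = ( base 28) 30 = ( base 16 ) 54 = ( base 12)70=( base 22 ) 3I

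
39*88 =3432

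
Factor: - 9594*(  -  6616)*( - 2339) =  - 148465461456 = - 2^4*3^2*13^1*41^1*827^1*2339^1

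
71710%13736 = 3030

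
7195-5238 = 1957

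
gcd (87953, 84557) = 1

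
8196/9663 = 2732/3221  =  0.85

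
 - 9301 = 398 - 9699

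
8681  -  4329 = 4352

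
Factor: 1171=1171^1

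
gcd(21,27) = 3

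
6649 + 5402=12051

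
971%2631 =971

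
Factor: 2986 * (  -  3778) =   -  2^2*1493^1*1889^1 = -  11281108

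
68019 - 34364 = 33655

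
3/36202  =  3/36202 = 0.00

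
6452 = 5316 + 1136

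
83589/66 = 1266+ 1/2 = 1266.50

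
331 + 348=679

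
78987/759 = 26329/253 =104.07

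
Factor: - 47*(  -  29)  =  1363  =  29^1* 47^1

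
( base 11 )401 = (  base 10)485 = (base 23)l2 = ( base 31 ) FK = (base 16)1e5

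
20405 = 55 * 371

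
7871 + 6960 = 14831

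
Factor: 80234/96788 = 2^(-1)*7^1*11^1*521^1 * 24197^(-1 ) = 40117/48394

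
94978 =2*47489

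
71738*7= 502166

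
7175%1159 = 221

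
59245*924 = 54742380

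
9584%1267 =715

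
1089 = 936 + 153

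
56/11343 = 56/11343 =0.00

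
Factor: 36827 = 7^1*5261^1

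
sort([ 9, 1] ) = [1,9 ]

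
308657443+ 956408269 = 1265065712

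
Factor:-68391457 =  - 43^1 * 271^1*5869^1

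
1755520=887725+867795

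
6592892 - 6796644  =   - 203752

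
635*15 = 9525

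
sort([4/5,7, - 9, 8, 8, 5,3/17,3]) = [ - 9, 3/17 , 4/5, 3, 5, 7,8,8 ] 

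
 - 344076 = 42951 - 387027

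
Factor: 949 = 13^1*73^1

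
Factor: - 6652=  - 2^2*1663^1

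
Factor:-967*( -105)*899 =3^1*5^1*7^1*29^1*31^1*967^1 =91279965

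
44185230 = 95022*465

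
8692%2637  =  781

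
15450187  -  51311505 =-35861318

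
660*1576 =1040160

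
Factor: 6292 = 2^2*11^2 * 13^1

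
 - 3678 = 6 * (  -  613)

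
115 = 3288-3173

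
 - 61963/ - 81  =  61963/81 = 764.98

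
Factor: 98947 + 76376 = 3^1*58441^1 = 175323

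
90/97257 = 30/32419 = 0.00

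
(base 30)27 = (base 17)3g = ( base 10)67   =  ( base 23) 2l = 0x43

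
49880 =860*58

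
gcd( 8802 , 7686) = 18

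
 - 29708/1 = -29708  =  -29708.00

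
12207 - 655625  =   - 643418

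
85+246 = 331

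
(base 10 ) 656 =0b1010010000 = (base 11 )547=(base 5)10111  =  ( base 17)24A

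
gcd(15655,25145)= 5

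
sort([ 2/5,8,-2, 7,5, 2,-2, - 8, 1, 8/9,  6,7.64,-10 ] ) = [ - 10, -8 ,  -  2,  -  2, 2/5, 8/9,1,  2,5,6, 7, 7.64,  8] 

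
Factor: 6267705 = 3^1*5^1*281^1*1487^1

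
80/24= 3 + 1/3 = 3.33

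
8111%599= 324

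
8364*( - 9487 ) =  - 79349268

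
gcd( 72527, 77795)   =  1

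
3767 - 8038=-4271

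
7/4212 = 7/4212= 0.00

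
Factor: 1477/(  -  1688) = -2^( -3)*7^1 = -7/8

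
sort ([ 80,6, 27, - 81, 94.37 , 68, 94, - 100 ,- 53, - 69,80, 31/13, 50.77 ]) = [ - 100, - 81,-69, - 53, 31/13,6, 27 , 50.77, 68, 80, 80,94,94.37 ]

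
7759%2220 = 1099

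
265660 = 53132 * 5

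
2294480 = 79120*29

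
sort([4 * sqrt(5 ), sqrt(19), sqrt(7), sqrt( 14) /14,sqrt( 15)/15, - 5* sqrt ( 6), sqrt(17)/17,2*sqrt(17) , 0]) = [ - 5 * sqrt( 6 ),0, sqrt(17) /17, sqrt( 15)/15, sqrt(14)/14,sqrt( 7),sqrt( 19 ) , 2*sqrt( 17) , 4*sqrt(5)] 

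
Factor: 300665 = 5^1*60133^1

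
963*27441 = 26425683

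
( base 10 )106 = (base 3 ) 10221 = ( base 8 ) 152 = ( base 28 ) 3M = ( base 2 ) 1101010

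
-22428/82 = - 11214/41=- 273.51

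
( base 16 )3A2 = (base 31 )u0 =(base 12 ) 656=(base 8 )1642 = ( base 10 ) 930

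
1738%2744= 1738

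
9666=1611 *6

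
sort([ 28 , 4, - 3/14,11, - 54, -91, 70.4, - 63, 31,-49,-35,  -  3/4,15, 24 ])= [ - 91, -63 , -54, -49,- 35, - 3/4, - 3/14 , 4, 11, 15, 24, 28 , 31,70.4] 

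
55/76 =55/76 = 0.72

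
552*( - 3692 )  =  -2037984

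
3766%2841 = 925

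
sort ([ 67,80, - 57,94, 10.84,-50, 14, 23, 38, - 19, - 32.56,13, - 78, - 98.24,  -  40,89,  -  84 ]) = [-98.24, - 84, - 78,-57, - 50, - 40,-32.56 ,-19,10.84,  13, 14, 23, 38, 67,80,89,  94] 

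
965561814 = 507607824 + 457953990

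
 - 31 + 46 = 15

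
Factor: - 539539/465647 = - 847/731 = - 7^1*11^2*17^( - 1)*43^( - 1)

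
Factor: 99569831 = 7873^1*12647^1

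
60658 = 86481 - 25823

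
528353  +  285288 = 813641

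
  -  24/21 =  - 2 + 6/7 = - 1.14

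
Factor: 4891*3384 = 16551144 = 2^3 * 3^2*47^1 *67^1*73^1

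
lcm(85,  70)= 1190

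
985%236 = 41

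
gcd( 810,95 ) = 5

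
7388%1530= 1268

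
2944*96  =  282624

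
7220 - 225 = 6995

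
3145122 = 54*58243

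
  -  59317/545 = - 59317/545=- 108.84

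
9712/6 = 1618 + 2/3=1618.67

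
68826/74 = 930 + 3/37 = 930.08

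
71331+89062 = 160393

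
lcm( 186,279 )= 558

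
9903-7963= 1940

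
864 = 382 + 482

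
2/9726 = 1/4863 =0.00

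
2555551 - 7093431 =  -  4537880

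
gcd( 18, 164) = 2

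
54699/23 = 54699/23 = 2378.22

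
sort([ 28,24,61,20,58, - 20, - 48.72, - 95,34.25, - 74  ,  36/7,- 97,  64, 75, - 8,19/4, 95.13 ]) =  [ - 97,-95 , - 74, - 48.72,-20, - 8,19/4,36/7,20,24,28,34.25 , 58,  61,64,75 , 95.13 ]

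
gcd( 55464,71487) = 3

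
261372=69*3788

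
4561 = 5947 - 1386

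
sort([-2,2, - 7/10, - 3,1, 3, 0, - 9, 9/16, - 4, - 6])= [ - 9,  -  6,  -  4, - 3, - 2, - 7/10, 0, 9/16,1 , 2,3]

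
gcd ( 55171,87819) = 1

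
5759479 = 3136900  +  2622579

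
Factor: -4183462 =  - 2^1 * 17^1 * 71^1 *1733^1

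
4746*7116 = 33772536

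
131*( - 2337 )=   -306147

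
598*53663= 32090474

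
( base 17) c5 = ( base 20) a9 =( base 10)209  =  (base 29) 76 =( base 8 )321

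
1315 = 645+670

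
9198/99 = 92 + 10/11 = 92.91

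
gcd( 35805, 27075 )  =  15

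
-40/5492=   -  1 + 1363/1373 = -  0.01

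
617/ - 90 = - 617/90 = - 6.86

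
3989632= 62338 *64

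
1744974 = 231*7554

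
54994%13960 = 13114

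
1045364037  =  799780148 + 245583889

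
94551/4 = 94551/4  =  23637.75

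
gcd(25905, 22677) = 3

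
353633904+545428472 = 899062376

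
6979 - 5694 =1285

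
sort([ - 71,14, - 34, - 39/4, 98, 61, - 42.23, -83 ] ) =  [ - 83,  -  71, - 42.23, - 34, -39/4, 14, 61,98 ] 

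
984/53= 18 + 30/53 = 18.57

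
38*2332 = 88616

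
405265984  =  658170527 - 252904543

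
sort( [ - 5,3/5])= [ - 5, 3/5]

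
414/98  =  207/49 = 4.22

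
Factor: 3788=2^2*947^1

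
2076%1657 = 419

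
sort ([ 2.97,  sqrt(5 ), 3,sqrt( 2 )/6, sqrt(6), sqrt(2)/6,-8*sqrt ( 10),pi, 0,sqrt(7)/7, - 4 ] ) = [ - 8*sqrt(10),  -  4,0,sqrt ( 2 ) /6,sqrt(2)/6,sqrt( 7)/7, sqrt(5),sqrt( 6),2.97,3,pi ] 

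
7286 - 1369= 5917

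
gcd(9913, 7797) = 23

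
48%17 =14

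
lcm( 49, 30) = 1470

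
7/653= 7/653=0.01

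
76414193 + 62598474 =139012667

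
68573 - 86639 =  - 18066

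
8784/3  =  2928   =  2928.00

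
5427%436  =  195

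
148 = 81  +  67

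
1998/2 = 999 = 999.00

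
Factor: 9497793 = 3^1*223^1*14197^1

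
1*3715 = 3715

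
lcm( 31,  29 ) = 899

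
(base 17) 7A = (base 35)3o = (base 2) 10000001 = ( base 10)129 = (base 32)41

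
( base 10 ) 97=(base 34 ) 2T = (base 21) 4D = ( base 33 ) 2V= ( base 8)141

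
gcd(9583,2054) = 1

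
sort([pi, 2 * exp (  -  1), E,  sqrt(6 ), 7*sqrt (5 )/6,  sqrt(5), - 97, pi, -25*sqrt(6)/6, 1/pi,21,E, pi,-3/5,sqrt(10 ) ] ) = [-97, - 25*sqrt(6 )/6, -3/5, 1/pi, 2*exp( - 1),sqrt(5 )  ,  sqrt (6), 7*sqrt (5 ) /6, E, E, pi, pi,pi,sqrt(10 ), 21]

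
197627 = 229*863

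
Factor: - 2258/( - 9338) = 7^( - 1 ) * 23^(- 1)*29^( - 1 ) * 1129^1  =  1129/4669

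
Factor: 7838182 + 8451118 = 2^2*5^2*29^1*41^1*137^1 = 16289300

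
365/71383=365/71383 = 0.01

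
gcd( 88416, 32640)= 96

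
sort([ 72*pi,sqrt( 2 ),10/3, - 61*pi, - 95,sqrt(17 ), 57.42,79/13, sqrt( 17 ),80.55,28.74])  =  [ - 61* pi,-95,sqrt(2),10/3,sqrt(17),sqrt( 17),79/13,28.74,57.42, 80.55,72*pi]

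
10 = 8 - - 2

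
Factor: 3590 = 2^1  *5^1*359^1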